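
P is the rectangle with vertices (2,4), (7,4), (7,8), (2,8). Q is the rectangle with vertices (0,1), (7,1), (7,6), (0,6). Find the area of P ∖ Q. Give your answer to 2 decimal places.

|P∩Q|: x∈[2,7], y∈[4,6] → 5·2 = 10.
|P| = 20.
|P ∖ Q| = |P| − |P∩Q| = 20 − 10 = 10.00.

10.00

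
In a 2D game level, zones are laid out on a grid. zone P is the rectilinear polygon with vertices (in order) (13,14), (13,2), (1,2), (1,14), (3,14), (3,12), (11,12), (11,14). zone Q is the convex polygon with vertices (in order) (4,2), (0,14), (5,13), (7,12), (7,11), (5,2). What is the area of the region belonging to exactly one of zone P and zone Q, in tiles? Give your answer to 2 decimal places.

92.10

|zone P| = 128, |zone Q| = 45.5, |zone P∩zone Q| = 40.7.
|zone P △ zone Q| = |zone P| + |zone Q| − 2·|zone P∩zone Q| = 128 + 45.5 − 81.4 = 92.10.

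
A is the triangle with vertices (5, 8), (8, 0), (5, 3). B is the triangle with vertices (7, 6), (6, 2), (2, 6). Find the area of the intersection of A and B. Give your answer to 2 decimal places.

The intersection is the polygon with vertices (6.5,4), (6,2), (5,3), (5,6), (5.75,6).
By the shoelace formula its area is 4.25.

4.25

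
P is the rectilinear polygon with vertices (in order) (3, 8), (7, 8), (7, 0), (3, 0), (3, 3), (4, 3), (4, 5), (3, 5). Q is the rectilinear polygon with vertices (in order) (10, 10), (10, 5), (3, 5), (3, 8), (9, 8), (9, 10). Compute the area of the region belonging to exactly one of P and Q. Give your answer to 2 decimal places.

29.00

|P| = 30, |Q| = 23, |P∩Q| = 12.
|P △ Q| = |P| + |Q| − 2·|P∩Q| = 30 + 23 − 24 = 29.00.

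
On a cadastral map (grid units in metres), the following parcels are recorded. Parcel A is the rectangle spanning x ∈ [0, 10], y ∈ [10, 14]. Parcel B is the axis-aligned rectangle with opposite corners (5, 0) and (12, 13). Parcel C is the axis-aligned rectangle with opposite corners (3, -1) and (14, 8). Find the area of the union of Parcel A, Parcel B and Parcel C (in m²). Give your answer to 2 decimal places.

159.00

By inclusion–exclusion:
Individual areas: |Parcel A| = 40, |Parcel B| = 91, |Parcel C| = 99.
|Parcel A∩Parcel B|: x∈[5,10], y∈[10,13] → 5·3 = 15.
|Parcel A∩Parcel C| = 0 (no overlap).
|Parcel B∩Parcel C|: x∈[5,12], y∈[0,8] → 7·8 = 56.
|Parcel A∩Parcel B∩Parcel C| = 0.
|Parcel A ∪ Parcel B ∪ Parcel C| = 230 − 71 + 0 = 159.00.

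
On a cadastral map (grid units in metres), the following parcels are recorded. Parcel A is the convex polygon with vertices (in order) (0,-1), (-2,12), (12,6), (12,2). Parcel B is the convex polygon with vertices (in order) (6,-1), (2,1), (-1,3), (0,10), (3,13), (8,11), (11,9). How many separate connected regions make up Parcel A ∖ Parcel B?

Parcel A ∖ Parcel B splits into 3 disjoint pieces (area 7.2857, area 8.1185, area 17.9958).

3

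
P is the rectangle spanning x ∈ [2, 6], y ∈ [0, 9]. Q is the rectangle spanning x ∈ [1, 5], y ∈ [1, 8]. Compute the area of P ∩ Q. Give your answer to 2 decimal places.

21.00

|P∩Q|: x∈[2,5], y∈[1,8] → 3·7 = 21.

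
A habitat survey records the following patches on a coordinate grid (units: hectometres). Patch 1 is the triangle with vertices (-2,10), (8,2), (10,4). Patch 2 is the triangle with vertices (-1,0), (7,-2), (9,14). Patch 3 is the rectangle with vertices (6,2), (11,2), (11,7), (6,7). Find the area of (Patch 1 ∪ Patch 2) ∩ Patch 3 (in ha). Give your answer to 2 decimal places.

The region (Patch 1 ∪ Patch 2) ∩ Patch 3 is the polygon with vertices (7.882,5.059), (10,4), (8,2), (7.545,2.364), (7.5,2), (6,2), (6,7), (8.125,7).
By the shoelace formula its area is 12.91.

12.91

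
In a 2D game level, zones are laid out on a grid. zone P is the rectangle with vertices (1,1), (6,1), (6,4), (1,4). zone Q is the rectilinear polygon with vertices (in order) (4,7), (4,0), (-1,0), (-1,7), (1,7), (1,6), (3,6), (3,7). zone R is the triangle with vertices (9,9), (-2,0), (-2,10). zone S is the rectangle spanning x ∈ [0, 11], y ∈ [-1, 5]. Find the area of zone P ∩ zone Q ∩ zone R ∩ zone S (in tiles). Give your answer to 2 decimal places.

The intersection is the polygon with vertices (2.889,4), (1,2.454), (1,4).
By the shoelace formula its area is 1.46.

1.46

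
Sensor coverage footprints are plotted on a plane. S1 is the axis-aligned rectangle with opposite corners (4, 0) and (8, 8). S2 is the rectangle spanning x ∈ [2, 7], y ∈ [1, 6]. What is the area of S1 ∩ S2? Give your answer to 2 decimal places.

|S1∩S2|: x∈[4,7], y∈[1,6] → 3·5 = 15.

15.00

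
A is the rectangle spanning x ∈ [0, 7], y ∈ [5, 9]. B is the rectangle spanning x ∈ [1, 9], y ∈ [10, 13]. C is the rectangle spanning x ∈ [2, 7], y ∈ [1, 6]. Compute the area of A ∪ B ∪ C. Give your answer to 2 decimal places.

By inclusion–exclusion:
Individual areas: |A| = 28, |B| = 24, |C| = 25.
|A∩B| = 0 (no overlap).
|A∩C|: x∈[2,7], y∈[5,6] → 5·1 = 5.
|B∩C| = 0 (no overlap).
|A∩B∩C| = 0.
|A ∪ B ∪ C| = 77 − 5 + 0 = 72.00.

72.00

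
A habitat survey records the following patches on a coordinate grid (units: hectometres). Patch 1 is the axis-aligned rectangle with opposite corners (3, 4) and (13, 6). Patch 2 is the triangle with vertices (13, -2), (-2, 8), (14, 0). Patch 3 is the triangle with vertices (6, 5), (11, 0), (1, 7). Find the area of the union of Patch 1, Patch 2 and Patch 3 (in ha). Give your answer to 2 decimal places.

By inclusion–exclusion:
Individual areas: |Patch 1| = 20, |Patch 2| = 20, |Patch 3| = 7.5.
|Patch 1∩Patch 2| = 1.9167.
|Patch 1∩Patch 3| = 3.4214.
|Patch 2∩Patch 3| = 3.375.
|Patch 1∩Patch 2∩Patch 3| = 0.4464.
|Patch 1 ∪ Patch 2 ∪ Patch 3| = 47.5 − 8.7131 + 0.4464 = 39.23.

39.23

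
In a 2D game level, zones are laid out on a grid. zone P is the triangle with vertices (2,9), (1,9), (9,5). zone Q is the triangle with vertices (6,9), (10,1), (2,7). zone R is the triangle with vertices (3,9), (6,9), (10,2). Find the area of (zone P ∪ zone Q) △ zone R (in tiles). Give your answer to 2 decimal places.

|zone P ∪ zone Q| = 21.0583.
|(zone P ∪ zone Q) ∩ zone R| = 7.5288.
|(zone P ∪ zone Q) △ zone R| = 21.0583 + 10.5 − 15.0576 = 16.50.

16.50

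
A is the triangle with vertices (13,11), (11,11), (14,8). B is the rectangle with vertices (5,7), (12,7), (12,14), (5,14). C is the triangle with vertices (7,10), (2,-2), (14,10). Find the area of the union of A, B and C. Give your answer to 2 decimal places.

By inclusion–exclusion:
Individual areas: |A| = 3, |B| = 49, |C| = 42.
|A∩B| = 0.5.
|A∩C| = 0.8333.
|B∩C| = 16.375.
|A∩B∩C| = 0.
|A ∪ B ∪ C| = 94 − 17.7083 + 0 = 76.29.

76.29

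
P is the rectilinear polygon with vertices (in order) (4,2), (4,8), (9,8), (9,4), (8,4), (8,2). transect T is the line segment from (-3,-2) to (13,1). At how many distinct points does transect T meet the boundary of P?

0

The segment lies entirely outside P and never meets its boundary.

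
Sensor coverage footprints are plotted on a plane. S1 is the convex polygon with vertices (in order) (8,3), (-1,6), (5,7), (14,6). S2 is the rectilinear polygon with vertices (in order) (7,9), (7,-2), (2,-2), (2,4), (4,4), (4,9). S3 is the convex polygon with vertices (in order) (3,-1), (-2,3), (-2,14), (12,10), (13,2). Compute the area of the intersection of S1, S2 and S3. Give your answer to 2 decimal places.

9.19

The intersection is the polygon with vertices (4,6.833), (5,7), (7,6.778), (7,3.333), (4,4.333).
By the shoelace formula its area is 9.19.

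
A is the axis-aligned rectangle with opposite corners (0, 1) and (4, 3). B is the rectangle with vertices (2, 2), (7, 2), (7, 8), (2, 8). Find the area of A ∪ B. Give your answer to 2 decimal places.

By inclusion–exclusion:
Individual areas: |A| = 8, |B| = 30.
|A∩B|: x∈[2,4], y∈[2,3] → 2·1 = 2.
|A ∪ B| = 38 − 2 = 36.00.

36.00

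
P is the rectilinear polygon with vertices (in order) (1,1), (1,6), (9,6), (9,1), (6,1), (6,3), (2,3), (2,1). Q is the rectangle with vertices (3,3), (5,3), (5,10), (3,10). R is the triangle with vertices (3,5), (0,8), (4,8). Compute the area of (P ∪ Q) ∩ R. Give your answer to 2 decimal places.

The region (P ∪ Q) ∩ R is the polygon with vertices (3,6), (3,8), (4,8), (3,5), (2,6).
By the shoelace formula its area is 2.00.

2.00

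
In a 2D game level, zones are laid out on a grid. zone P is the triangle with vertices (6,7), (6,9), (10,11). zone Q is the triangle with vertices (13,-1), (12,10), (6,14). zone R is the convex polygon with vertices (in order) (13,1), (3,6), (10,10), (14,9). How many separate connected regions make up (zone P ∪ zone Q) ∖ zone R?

2

(zone P ∪ zone Q) ∖ zone R splits into 2 disjoint pieces (area 12.2753, area 1.0269).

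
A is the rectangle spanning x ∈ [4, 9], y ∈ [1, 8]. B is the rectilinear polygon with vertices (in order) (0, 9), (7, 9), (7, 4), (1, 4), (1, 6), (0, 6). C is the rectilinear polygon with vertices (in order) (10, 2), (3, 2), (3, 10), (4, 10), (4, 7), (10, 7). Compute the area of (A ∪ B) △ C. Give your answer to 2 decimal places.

|A ∪ B| = 56.
|(A ∪ B) ∩ C| = 30.
|(A ∪ B) △ C| = 56 + 38 − 60 = 34.00.

34.00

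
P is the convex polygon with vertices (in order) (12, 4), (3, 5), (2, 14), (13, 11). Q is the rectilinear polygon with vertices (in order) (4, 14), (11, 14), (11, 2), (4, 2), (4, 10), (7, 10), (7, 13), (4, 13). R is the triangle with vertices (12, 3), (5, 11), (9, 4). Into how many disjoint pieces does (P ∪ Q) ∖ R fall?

(P ∪ Q) ∖ R is a single connected region.

1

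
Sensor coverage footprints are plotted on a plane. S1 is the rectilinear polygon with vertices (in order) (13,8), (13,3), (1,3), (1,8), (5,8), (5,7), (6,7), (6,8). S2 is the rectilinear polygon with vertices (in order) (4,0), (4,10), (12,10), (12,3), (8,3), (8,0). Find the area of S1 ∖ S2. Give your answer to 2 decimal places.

20.00

|S1| = 59, |S1∩S2| = 39.
|S1 ∖ S2| = |S1| − |S1∩S2| = 59 − 39 = 20.00.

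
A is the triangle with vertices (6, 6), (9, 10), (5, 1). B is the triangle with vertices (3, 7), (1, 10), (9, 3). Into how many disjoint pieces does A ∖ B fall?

A ∖ B splits into 2 disjoint pieces (area 3.2345, area 1.8118).

2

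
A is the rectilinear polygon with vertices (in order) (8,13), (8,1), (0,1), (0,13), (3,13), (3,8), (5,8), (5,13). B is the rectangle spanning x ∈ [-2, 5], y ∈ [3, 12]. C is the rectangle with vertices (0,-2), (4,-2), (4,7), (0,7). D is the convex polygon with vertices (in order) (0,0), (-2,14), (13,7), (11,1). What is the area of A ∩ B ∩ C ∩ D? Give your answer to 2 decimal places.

The intersection is the polygon with vertices (0,7), (4,7), (4,3), (0,3).
By the shoelace formula its area is 16.00.

16.00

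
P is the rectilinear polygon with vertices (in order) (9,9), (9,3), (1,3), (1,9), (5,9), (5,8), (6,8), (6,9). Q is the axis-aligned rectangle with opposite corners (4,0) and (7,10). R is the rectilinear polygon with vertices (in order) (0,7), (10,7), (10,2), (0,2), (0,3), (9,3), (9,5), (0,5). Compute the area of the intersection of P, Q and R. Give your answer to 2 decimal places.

6.00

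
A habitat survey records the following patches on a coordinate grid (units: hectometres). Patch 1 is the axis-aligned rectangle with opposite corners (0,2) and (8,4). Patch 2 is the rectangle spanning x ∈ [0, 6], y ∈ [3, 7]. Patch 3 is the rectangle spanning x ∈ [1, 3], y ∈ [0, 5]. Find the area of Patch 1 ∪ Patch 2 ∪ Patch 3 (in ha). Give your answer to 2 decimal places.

38.00

By inclusion–exclusion:
Individual areas: |Patch 1| = 16, |Patch 2| = 24, |Patch 3| = 10.
|Patch 1∩Patch 2|: x∈[0,6], y∈[3,4] → 6·1 = 6.
|Patch 1∩Patch 3|: x∈[1,3], y∈[2,4] → 2·2 = 4.
|Patch 2∩Patch 3|: x∈[1,3], y∈[3,5] → 2·2 = 4.
|Patch 1∩Patch 2∩Patch 3| = 2.
|Patch 1 ∪ Patch 2 ∪ Patch 3| = 50 − 14 + 2 = 38.00.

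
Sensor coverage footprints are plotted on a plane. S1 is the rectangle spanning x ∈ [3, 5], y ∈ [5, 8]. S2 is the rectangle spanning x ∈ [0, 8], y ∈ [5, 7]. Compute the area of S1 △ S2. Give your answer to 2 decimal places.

14.00

|S1∩S2|: x∈[3,5], y∈[5,7] → 2·2 = 4.
|S1 △ S2| = |S1| + |S2| − 2·|S1∩S2| = 6 + 16 − 8 = 14.00.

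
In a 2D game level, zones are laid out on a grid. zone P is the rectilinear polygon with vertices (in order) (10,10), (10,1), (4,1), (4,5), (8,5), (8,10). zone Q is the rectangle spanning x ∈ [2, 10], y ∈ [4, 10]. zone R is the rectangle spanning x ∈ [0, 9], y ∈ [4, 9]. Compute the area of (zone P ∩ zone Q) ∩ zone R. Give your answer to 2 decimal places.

The region (zone P ∩ zone Q) ∩ zone R is the polygon with vertices (4,4), (4,5), (8,5), (8,9), (9,9), (9,4).
By the shoelace formula its area is 9.00.

9.00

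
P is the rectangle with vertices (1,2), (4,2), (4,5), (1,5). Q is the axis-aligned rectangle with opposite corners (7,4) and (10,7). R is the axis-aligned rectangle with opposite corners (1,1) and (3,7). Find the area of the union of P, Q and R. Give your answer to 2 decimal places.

24.00

By inclusion–exclusion:
Individual areas: |P| = 9, |Q| = 9, |R| = 12.
|P∩Q| = 0 (no overlap).
|P∩R|: x∈[1,3], y∈[2,5] → 2·3 = 6.
|Q∩R| = 0 (no overlap).
|P∩Q∩R| = 0.
|P ∪ Q ∪ R| = 30 − 6 + 0 = 24.00.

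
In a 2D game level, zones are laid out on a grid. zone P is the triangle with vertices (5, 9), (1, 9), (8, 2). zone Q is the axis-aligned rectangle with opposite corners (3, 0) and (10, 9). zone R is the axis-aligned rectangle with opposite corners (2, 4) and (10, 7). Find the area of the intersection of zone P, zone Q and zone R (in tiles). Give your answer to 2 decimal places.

6.00

The intersection is the polygon with vertices (7.143,4), (6,4), (3,7), (5.857,7).
By the shoelace formula its area is 6.00.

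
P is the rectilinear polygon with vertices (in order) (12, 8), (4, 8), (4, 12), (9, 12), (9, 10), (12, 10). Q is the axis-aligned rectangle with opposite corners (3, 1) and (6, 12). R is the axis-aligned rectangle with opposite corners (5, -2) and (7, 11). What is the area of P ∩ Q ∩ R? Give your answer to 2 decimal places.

3.00

The intersection is the polygon with vertices (6,8), (5,8), (5,11), (6,11).
By the shoelace formula its area is 3.00.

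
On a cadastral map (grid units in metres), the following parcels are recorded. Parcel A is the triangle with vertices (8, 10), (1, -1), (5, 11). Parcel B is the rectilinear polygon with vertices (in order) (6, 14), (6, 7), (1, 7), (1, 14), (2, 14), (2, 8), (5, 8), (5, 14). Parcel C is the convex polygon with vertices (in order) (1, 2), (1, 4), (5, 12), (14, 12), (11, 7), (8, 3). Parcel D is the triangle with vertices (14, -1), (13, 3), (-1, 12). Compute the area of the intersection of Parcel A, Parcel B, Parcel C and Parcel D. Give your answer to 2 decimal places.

1.58

The intersection is the polygon with vertices (5,8.143), (6,7.5), (6,7), (4.769,7), (3.914,7.741), (4,8), (5,8).
By the shoelace formula its area is 1.58.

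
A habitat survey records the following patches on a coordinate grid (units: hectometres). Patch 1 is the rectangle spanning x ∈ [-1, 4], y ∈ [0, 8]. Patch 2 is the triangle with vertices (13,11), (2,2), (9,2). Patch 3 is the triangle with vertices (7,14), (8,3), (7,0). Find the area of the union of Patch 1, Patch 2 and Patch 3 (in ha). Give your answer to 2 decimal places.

73.18

By inclusion–exclusion:
Individual areas: |Patch 1| = 40, |Patch 2| = 31.5, |Patch 3| = 7.
|Patch 1∩Patch 2| = 1.6364.
|Patch 1∩Patch 3| = 0.
|Patch 2∩Patch 3| = 3.6868.
|Patch 1∩Patch 2∩Patch 3| = 0.
|Patch 1 ∪ Patch 2 ∪ Patch 3| = 78.5 − 5.3232 + 0 = 73.18.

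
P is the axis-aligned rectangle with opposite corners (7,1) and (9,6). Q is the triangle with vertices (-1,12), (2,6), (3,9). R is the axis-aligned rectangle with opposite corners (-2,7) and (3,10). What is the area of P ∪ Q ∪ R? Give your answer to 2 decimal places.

By inclusion–exclusion:
Individual areas: |P| = 10, |Q| = 7.5, |R| = 15.
|P∩Q| = 0.
|P∩R| = 0 (no overlap).
|Q∩R| = 5.4167.
|P∩Q∩R| = 0.
|P ∪ Q ∪ R| = 32.5 − 5.4167 + 0 = 27.08.

27.08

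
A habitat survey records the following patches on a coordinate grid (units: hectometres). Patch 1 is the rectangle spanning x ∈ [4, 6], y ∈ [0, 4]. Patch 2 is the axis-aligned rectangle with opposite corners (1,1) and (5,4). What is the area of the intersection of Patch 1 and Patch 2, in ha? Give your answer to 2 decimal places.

3.00

|Patch 1∩Patch 2|: x∈[4,5], y∈[1,4] → 1·3 = 3.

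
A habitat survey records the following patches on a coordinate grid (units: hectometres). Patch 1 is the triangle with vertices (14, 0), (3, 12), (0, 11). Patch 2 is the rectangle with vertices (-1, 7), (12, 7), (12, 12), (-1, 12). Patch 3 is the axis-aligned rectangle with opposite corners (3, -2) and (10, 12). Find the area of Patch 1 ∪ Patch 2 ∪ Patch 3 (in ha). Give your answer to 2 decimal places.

By inclusion–exclusion:
Individual areas: |Patch 1| = 23.5, |Patch 2| = 65, |Patch 3| = 98.
|Patch 1∩Patch 2| = 14.7765.
|Patch 1∩Patch 3| = 16.0227.
|Patch 2∩Patch 3|: x∈[3,10], y∈[7,12] → 7·5 = 35.
|Patch 1∩Patch 2∩Patch 3| = 9.7408.
|Patch 1 ∪ Patch 2 ∪ Patch 3| = 186.5 − 65.7992 + 9.7408 = 130.44.

130.44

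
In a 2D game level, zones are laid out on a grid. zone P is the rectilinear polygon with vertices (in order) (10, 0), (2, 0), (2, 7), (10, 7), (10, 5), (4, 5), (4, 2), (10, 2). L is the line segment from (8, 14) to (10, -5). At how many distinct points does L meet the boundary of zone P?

4

The segment meets the boundary at (9.263,2), (8.947,5), (9.474,0), (8.737,7).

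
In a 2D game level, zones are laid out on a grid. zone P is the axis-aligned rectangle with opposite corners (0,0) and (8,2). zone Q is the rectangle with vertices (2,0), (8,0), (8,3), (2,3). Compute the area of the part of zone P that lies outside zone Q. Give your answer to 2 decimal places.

4.00

|zone P∩zone Q|: x∈[2,8], y∈[0,2] → 6·2 = 12.
|zone P| = 16.
|zone P ∖ zone Q| = |zone P| − |zone P∩zone Q| = 16 − 12 = 4.00.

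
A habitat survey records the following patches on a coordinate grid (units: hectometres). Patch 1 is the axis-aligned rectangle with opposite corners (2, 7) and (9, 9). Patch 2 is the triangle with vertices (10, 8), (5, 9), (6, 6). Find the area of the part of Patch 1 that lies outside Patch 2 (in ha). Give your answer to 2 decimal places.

|Patch 1| = 14, |Patch 1∩Patch 2| = 5.4833.
|Patch 1 ∖ Patch 2| = |Patch 1| − |Patch 1∩Patch 2| = 14 − 5.4833 = 8.52.

8.52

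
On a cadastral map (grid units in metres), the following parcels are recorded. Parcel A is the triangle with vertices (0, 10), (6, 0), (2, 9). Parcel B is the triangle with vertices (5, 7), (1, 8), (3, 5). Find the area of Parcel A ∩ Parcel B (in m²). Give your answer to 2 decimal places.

The intersection is the polygon with vertices (1.235,7.941), (2.625,7.594), (3.538,5.538), (3,5).
By the shoelace formula its area is 2.54.

2.54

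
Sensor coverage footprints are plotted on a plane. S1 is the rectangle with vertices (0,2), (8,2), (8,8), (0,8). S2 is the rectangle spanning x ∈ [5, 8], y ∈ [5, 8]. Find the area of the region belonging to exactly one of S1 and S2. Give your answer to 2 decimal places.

39.00

|S1∩S2|: x∈[5,8], y∈[5,8] → 3·3 = 9.
|S1 △ S2| = |S1| + |S2| − 2·|S1∩S2| = 48 + 9 − 18 = 39.00.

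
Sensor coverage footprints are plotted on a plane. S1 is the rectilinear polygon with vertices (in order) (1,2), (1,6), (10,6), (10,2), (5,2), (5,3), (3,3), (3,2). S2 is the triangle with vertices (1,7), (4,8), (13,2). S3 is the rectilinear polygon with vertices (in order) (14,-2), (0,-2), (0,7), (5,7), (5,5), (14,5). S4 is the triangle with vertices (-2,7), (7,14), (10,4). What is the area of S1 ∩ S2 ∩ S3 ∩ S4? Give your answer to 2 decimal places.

1.78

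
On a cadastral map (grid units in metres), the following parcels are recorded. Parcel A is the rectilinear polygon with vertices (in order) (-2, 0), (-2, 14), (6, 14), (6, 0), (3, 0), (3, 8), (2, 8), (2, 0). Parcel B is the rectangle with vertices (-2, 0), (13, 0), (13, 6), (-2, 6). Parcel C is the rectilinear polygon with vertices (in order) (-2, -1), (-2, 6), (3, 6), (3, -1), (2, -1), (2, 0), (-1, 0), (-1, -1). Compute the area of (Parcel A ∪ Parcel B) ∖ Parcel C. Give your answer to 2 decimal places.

|Parcel A ∪ Parcel B| = 152.
|(Parcel A ∪ Parcel B) ∩ Parcel C| = 30.
|(Parcel A ∪ Parcel B) ∖ Parcel C| = 152 − 30 = 122.00.

122.00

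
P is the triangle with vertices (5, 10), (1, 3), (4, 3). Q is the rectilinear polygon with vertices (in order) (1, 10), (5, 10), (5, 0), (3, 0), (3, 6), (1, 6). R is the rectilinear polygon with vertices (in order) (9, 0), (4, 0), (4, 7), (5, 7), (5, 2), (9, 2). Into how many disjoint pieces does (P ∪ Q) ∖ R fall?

1

(P ∪ Q) ∖ R is a single connected region.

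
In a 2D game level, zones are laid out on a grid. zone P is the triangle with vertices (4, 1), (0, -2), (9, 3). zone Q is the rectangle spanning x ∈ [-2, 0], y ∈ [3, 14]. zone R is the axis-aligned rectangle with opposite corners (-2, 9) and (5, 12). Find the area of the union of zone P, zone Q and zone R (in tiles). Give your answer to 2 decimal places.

By inclusion–exclusion:
Individual areas: |zone P| = 3.5, |zone Q| = 22, |zone R| = 21.
|zone P∩zone Q| = 0.
|zone P∩zone R| = 0.
|zone Q∩zone R|: x∈[-2,0], y∈[9,12] → 2·3 = 6.
|zone P∩zone Q∩zone R| = 0.
|zone P ∪ zone Q ∪ zone R| = 46.5 − 6 + 0 = 40.50.

40.50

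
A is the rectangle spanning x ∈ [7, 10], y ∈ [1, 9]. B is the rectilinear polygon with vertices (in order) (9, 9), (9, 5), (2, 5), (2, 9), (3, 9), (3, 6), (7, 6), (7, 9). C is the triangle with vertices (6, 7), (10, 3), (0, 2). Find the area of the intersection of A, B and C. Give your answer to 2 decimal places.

0.50

The intersection is the polygon with vertices (7,5), (7,6), (8,5).
By the shoelace formula its area is 0.50.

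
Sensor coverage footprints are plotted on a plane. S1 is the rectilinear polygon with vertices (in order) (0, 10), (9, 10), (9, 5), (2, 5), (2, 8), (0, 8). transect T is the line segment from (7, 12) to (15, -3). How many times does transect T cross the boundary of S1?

The segment meets the boundary at (9,8.25), (8.067,10).

2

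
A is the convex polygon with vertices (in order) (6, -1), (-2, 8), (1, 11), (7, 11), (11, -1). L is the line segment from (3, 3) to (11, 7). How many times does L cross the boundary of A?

The segment meets the boundary at (8.714,5.857).

1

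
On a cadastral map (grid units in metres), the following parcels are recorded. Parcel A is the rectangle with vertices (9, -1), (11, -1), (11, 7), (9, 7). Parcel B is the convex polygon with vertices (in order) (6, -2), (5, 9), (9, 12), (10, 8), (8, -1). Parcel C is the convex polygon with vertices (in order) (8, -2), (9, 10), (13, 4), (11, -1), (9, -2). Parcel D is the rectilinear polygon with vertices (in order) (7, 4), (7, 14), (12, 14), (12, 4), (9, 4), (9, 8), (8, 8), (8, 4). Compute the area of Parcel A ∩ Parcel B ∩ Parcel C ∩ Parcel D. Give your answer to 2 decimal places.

1.33

The intersection is the polygon with vertices (9.111,4), (9,4), (9,7), (9.778,7).
By the shoelace formula its area is 1.33.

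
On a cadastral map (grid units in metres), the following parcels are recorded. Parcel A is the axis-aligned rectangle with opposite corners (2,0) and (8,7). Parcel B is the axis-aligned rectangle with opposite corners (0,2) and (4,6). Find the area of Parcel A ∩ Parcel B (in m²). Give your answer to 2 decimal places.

8.00

|Parcel A∩Parcel B|: x∈[2,4], y∈[2,6] → 2·4 = 8.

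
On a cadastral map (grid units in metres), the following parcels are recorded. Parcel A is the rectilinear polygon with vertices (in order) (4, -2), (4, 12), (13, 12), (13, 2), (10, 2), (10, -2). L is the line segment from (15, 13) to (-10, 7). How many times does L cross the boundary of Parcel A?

2

The segment meets the boundary at (4,10.36), (10.833,12).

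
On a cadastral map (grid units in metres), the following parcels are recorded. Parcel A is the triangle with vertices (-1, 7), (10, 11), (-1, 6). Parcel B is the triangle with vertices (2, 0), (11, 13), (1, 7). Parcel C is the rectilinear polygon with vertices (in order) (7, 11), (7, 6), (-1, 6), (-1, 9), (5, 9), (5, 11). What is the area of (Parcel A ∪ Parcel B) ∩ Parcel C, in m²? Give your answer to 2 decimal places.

19.02

|Parcel A ∪ Parcel B| = 40.9507.
|(Parcel A ∪ Parcel B) ∩ Parcel C| = 19.02.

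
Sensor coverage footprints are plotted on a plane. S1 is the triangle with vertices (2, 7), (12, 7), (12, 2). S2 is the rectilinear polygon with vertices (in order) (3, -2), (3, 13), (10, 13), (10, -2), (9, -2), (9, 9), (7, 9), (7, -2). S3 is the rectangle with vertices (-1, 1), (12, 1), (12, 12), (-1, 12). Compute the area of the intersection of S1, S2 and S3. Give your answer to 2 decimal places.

9.75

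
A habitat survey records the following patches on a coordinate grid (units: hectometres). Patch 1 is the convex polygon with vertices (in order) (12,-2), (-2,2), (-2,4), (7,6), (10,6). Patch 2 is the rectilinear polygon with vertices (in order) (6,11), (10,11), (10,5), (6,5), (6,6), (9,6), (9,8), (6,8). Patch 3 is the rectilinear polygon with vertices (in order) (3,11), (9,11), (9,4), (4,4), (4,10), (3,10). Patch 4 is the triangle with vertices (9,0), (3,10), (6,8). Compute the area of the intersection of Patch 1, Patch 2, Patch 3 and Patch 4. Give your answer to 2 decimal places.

The intersection is the polygon with vertices (6,5), (6,5.778), (6.769,5.949), (7.125,5).
By the shoelace formula its area is 0.83.

0.83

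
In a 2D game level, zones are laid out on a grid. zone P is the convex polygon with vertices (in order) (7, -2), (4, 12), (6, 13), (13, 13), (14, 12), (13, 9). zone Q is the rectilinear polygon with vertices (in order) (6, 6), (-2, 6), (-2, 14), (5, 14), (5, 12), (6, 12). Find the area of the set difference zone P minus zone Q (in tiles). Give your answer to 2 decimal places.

|zone P| = 82, |zone P∩zone Q| = 8.3929.
|zone P ∖ zone Q| = |zone P| − |zone P∩zone Q| = 82 − 8.3929 = 73.61.

73.61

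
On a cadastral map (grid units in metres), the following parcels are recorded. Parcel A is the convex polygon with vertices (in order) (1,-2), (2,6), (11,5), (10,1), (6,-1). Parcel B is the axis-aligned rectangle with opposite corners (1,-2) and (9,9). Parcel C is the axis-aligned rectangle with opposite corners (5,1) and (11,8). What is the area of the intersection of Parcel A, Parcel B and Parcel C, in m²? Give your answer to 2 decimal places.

17.78

The intersection is the polygon with vertices (9,5.222), (9,1), (5,1), (5,5.667).
By the shoelace formula its area is 17.78.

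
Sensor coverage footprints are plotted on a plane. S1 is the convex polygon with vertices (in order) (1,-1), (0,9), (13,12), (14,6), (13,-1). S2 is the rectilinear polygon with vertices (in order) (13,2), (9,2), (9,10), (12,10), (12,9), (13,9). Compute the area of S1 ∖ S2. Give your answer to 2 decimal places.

|S1| = 151, |S1∩S2| = 31.
|S1 ∖ S2| = |S1| − |S1∩S2| = 151 − 31 = 120.00.

120.00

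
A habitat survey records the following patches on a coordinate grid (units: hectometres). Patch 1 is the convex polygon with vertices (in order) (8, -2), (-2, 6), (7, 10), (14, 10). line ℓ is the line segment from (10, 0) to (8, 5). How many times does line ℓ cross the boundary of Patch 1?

The segment meets the boundary at (9.556,1.111).

1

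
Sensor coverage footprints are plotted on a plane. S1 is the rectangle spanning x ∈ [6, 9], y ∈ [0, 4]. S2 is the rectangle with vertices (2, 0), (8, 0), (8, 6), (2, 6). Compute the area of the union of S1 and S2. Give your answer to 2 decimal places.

40.00

By inclusion–exclusion:
Individual areas: |S1| = 12, |S2| = 36.
|S1∩S2|: x∈[6,8], y∈[0,4] → 2·4 = 8.
|S1 ∪ S2| = 48 − 8 = 40.00.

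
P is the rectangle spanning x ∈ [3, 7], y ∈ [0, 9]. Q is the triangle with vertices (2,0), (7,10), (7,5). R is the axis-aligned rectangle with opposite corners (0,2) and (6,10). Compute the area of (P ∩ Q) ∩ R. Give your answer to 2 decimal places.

7.00

The region (P ∩ Q) ∩ R is the polygon with vertices (4,2), (3,2), (6,8), (6,4).
By the shoelace formula its area is 7.00.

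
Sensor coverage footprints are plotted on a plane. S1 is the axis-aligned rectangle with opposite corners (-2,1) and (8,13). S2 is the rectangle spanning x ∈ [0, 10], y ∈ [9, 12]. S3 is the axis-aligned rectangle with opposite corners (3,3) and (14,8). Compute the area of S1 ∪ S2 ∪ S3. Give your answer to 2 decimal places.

156.00

By inclusion–exclusion:
Individual areas: |S1| = 120, |S2| = 30, |S3| = 55.
|S1∩S2|: x∈[0,8], y∈[9,12] → 8·3 = 24.
|S1∩S3|: x∈[3,8], y∈[3,8] → 5·5 = 25.
|S2∩S3| = 0 (no overlap).
|S1∩S2∩S3| = 0.
|S1 ∪ S2 ∪ S3| = 205 − 49 + 0 = 156.00.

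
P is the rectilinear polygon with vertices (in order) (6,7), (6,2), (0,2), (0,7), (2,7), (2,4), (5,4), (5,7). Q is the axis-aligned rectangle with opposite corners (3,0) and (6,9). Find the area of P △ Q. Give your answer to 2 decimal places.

|P| = 21, |Q| = 27, |P∩Q| = 9.
|P △ Q| = |P| + |Q| − 2·|P∩Q| = 21 + 27 − 18 = 30.00.

30.00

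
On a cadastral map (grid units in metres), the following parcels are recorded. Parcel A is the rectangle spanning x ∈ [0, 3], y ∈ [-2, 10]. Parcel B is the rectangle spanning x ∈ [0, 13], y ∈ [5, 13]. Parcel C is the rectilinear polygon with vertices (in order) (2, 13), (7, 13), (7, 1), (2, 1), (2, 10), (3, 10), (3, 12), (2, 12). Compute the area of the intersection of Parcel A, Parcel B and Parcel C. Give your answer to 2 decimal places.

5.00

The intersection is the polygon with vertices (3,5), (2,5), (2,10), (3,10).
By the shoelace formula its area is 5.00.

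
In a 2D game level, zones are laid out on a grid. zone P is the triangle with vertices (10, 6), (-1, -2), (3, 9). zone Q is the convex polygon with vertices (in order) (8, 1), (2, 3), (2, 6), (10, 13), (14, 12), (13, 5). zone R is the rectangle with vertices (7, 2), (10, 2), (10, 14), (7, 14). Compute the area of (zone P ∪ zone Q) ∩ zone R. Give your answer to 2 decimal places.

28.84

The region (zone P ∪ zone Q) ∩ zone R is the polygon with vertices (10,13), (10,2.6), (9.25,2), (7,2), (7,10.375).
By the shoelace formula its area is 28.84.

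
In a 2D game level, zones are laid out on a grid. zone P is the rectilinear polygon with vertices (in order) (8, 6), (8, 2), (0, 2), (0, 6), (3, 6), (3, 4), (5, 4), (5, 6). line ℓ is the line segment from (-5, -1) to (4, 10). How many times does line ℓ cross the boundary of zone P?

2

The segment meets the boundary at (0.727,6), (0,5.111).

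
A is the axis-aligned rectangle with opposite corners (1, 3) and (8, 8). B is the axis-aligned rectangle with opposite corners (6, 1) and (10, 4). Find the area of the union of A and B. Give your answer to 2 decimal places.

By inclusion–exclusion:
Individual areas: |A| = 35, |B| = 12.
|A∩B|: x∈[6,8], y∈[3,4] → 2·1 = 2.
|A ∪ B| = 47 − 2 = 45.00.

45.00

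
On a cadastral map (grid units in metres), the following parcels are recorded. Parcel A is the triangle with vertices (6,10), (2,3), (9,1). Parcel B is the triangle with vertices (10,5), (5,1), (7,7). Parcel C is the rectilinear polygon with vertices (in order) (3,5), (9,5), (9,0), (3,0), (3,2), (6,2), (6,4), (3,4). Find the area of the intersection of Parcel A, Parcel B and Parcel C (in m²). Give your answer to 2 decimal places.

The intersection is the polygon with vertices (6.333,5), (7.667,5), (8.158,3.526), (6.053,1.842), (5.5,2), (6,2), (6,4).
By the shoelace formula its area is 4.55.

4.55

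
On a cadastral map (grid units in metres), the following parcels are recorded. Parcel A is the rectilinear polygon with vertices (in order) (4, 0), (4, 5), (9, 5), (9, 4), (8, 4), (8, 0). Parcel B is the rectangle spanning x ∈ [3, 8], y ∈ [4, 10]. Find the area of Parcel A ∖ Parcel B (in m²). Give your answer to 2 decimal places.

17.00

|Parcel A| = 21, |Parcel A∩Parcel B| = 4.
|Parcel A ∖ Parcel B| = |Parcel A| − |Parcel A∩Parcel B| = 21 − 4 = 17.00.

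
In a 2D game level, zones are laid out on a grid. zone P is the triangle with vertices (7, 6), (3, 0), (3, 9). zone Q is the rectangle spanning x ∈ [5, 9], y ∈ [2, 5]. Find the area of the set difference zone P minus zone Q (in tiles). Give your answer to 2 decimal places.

|zone P| = 18, |zone P∩zone Q| = 1.3333.
|zone P ∖ zone Q| = |zone P| − |zone P∩zone Q| = 18 − 1.3333 = 16.67.

16.67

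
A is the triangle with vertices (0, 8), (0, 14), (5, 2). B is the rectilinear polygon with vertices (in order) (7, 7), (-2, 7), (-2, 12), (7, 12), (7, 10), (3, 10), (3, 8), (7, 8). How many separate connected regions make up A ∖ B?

A ∖ B splits into 2 disjoint pieces (area 0.8333, area 5.2083).

2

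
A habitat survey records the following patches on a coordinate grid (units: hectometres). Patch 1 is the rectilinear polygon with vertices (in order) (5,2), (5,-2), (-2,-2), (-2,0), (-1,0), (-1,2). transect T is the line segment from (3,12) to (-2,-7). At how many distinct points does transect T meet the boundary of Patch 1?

The segment meets the boundary at (-0.684,-2), (0.368,2).

2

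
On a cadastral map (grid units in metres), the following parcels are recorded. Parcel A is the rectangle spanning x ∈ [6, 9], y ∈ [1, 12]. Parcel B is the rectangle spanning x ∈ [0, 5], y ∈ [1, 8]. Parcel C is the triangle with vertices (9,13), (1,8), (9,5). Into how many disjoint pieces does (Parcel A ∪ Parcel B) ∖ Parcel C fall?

3

(Parcel A ∪ Parcel B) ∖ Parcel C splits into 3 disjoint pieces (area 13.6875, area 0.6125, area 32).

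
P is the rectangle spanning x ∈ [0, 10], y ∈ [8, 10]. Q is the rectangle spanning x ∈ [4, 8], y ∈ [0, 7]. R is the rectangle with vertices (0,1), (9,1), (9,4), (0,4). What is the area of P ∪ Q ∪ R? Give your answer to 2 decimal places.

63.00

By inclusion–exclusion:
Individual areas: |P| = 20, |Q| = 28, |R| = 27.
|P∩Q| = 0 (no overlap).
|P∩R| = 0 (no overlap).
|Q∩R|: x∈[4,8], y∈[1,4] → 4·3 = 12.
|P∩Q∩R| = 0.
|P ∪ Q ∪ R| = 75 − 12 + 0 = 63.00.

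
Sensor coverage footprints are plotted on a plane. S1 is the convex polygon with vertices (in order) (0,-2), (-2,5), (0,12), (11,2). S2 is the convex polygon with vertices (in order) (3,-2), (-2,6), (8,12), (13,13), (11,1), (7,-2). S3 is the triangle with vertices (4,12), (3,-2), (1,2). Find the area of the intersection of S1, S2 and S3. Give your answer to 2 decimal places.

The intersection is the polygon with vertices (3.181,9.108), (3.756,8.585), (3.08,-0.88), (2.538,-1.077), (1,2), (3.122,9.073).
By the shoelace formula its area is 14.59.

14.59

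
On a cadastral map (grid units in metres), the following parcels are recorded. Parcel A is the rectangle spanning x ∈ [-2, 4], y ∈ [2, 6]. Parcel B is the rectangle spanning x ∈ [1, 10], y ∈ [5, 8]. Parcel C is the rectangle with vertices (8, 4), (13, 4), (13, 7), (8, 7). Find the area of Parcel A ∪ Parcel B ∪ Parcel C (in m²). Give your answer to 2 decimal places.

By inclusion–exclusion:
Individual areas: |Parcel A| = 24, |Parcel B| = 27, |Parcel C| = 15.
|Parcel A∩Parcel B|: x∈[1,4], y∈[5,6] → 3·1 = 3.
|Parcel A∩Parcel C| = 0 (no overlap).
|Parcel B∩Parcel C|: x∈[8,10], y∈[5,7] → 2·2 = 4.
|Parcel A∩Parcel B∩Parcel C| = 0.
|Parcel A ∪ Parcel B ∪ Parcel C| = 66 − 7 + 0 = 59.00.

59.00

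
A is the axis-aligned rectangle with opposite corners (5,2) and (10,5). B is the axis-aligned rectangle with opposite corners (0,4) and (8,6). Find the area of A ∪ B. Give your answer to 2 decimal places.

28.00

By inclusion–exclusion:
Individual areas: |A| = 15, |B| = 16.
|A∩B|: x∈[5,8], y∈[4,5] → 3·1 = 3.
|A ∪ B| = 31 − 3 = 28.00.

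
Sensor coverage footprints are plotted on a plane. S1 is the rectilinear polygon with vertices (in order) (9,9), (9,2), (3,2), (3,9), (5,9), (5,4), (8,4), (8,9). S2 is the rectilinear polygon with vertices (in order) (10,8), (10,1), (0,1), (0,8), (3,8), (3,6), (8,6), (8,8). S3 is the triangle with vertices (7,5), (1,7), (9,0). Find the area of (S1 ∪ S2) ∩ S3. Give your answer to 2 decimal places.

The region (S1 ∪ S2) ∩ S3 is the polygon with vertices (7.857,1), (1,7), (7,5), (8.6,1).
By the shoelace formula its area is 12.63.

12.63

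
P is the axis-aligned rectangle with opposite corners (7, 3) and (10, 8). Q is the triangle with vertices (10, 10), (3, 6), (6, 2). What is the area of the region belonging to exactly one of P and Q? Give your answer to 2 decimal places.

|P| = 15, |Q| = 20, |P∩Q| = 4.
|P △ Q| = |P| + |Q| − 2·|P∩Q| = 15 + 20 − 8 = 27.00.

27.00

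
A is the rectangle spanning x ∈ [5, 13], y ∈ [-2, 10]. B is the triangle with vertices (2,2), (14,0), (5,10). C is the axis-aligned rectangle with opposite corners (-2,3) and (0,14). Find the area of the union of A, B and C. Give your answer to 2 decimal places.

131.22

By inclusion–exclusion:
Individual areas: |A| = 96, |B| = 51, |C| = 22.
|A∩B| = 37.7778.
|A∩C| = 0 (no overlap).
|B∩C| = 0.
|A∩B∩C| = 0.
|A ∪ B ∪ C| = 169 − 37.7778 + 0 = 131.22.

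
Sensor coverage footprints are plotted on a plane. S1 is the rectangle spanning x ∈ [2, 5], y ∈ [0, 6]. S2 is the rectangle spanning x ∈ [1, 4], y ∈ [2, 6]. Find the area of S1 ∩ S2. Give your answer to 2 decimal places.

|S1∩S2|: x∈[2,4], y∈[2,6] → 2·4 = 8.

8.00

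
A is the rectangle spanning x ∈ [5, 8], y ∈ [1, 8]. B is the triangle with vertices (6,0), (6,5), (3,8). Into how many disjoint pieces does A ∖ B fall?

A ∖ B splits into 2 disjoint pieces (area 16.5, area 0.5208).

2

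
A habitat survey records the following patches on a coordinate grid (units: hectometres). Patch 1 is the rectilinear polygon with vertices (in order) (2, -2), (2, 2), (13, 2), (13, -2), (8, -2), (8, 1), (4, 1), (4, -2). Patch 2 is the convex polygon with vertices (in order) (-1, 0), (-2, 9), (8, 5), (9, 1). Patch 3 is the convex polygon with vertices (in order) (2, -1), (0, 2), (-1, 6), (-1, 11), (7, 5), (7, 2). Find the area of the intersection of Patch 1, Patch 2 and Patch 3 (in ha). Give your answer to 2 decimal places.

The intersection is the polygon with vertices (7,2), (5.333,1), (4,1), (4,0.5), (2,0.3), (2,2).
By the shoelace formula its area is 5.37.

5.37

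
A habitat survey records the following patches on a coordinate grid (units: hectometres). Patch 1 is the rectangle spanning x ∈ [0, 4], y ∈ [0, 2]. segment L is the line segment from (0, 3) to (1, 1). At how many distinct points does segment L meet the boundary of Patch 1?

The segment meets the boundary at (0.5,2).

1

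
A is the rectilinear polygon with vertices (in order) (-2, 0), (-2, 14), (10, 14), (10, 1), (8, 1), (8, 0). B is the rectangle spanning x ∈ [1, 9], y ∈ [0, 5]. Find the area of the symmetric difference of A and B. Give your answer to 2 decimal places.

128.00

|A| = 166, |B| = 40, |A∩B| = 39.
|A △ B| = |A| + |B| − 2·|A∩B| = 166 + 40 − 78 = 128.00.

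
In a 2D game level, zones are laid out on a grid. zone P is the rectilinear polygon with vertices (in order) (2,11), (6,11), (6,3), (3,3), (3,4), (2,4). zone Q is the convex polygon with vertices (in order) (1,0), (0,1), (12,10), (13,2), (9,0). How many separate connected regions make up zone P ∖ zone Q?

zone P ∖ zone Q is a single connected region.

1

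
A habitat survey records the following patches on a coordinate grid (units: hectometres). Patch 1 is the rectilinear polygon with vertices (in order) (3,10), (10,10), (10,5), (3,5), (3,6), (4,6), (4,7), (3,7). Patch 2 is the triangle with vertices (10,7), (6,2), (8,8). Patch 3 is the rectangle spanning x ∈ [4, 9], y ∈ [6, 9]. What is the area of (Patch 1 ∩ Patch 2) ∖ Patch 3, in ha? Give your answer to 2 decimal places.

2.48

|Patch 1 ∩ Patch 2| = 4.9.
|(Patch 1 ∩ Patch 2) ∩ Patch 3| = 2.4167.
|(Patch 1 ∩ Patch 2) ∖ Patch 3| = 4.9 − 2.4167 = 2.48.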